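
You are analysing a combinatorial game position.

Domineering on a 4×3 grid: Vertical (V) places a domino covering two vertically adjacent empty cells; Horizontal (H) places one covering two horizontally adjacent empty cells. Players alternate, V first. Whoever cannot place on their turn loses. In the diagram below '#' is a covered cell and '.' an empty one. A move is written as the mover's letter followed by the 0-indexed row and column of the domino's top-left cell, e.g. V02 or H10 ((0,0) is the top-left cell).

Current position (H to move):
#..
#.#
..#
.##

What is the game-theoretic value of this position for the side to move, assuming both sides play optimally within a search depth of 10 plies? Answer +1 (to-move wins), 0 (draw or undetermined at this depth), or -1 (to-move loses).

value(#../#.#/..#/.##, H) = -1

p1 H@[#../#.#/..#/.##]: H01[###/#.#/..#/.##]-1* H20[#../#.#/###/.##]-1
p2 V@[###/#.#/..#/.##]: V11[###/###/.##/.##]+1* V20[###/#.#/#.#/###]+1
p3 H@[###/###/.##/.##] terminal -1; root [#../#.#/..#/.##] d10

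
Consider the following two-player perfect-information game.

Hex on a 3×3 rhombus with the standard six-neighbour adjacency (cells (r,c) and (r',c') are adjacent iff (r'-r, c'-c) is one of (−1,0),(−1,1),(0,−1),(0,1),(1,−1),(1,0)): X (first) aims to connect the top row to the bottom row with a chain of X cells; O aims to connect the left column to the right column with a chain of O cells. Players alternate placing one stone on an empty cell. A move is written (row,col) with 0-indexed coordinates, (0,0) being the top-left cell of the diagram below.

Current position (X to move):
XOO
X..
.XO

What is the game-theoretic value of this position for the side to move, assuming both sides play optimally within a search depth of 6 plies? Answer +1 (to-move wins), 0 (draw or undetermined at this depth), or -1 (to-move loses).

p1 X@[XOO/X../.XO]: (1,1)[XOO/XX./.XO]+1* (1,2)[XOO/X.X/.XO]+1 (2,0)[XOO/X../XXO]+1
p2 O@[XOO/XX./.XO] terminal -1; root [XOO/X../.XO] d6

value(XOO/X../.XO, X) = +1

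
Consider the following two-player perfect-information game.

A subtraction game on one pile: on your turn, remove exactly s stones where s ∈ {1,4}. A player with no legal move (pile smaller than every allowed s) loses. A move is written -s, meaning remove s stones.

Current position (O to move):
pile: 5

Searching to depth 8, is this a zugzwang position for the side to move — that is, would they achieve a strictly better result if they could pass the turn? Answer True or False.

zugzwang(5, O) = True

ply 1, O at 5 | -1=-1→4*; -4=-1→1
ply 2, X at 4 | -1=-1→3; -4=+1→0*
ply 3: 0 is terminal -1 (O); from 5 depth 8
if O skipped the turn, X would face:
~ ply 1, X at 5 | -1=-1→4*; -4=-1→1
~ ply 2, O at 4 | -1=-1→3; -4=+1→0*
~ ply 3: 0 is terminal -1 (X); from 5 depth 8
compare (O): move=-1 vs pass=+1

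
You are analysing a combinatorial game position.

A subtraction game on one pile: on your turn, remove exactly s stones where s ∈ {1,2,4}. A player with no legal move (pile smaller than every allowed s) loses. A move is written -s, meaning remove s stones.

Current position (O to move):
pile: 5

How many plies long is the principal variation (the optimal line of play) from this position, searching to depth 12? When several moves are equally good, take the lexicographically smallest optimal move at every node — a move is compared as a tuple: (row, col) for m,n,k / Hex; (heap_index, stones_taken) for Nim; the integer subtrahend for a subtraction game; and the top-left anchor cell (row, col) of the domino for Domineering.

PV length from [5]: 3 plies

[5] O move#1: -1:-1/4, -2:+1/3*, -4:-1/1
[3] X move#2: -1:-1/2*, -2:-1/1
[2] O move#3: -1:-1/1, -2:+1/0*
[0] end (terminal -1, X#4); searched 5 to 12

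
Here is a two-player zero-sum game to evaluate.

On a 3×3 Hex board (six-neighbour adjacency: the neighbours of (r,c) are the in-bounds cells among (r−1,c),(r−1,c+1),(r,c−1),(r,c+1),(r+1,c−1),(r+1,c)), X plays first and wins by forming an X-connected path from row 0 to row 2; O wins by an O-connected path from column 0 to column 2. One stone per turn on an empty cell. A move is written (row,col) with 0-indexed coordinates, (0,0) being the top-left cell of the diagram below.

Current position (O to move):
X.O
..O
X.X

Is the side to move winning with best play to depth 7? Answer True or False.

O winning at [X.O/..O/X.X]: True

[X.O/..O/X.X] O move#1: (0,1):-1/XOO/..O/X.X, (1,0):+1/X.O/O.O/X.X*, (1,1):-1/X.O/.OO/X.X, (2,1):-1/X.O/..O/XOX
[X.O/O.O/X.X] X move#2: (0,1):-1/XXO/O.O/X.X*, (1,1):-1/X.O/OXO/X.X, (2,1):-1/X.O/O.O/XXX
[XXO/O.O/X.X] O move#3: (1,1):+1/XXO/OOO/X.X*, (2,1):-1/XXO/O.O/XOX
[XXO/OOO/X.X] end (terminal -1, X#4); searched X.O/..O/X.X to 7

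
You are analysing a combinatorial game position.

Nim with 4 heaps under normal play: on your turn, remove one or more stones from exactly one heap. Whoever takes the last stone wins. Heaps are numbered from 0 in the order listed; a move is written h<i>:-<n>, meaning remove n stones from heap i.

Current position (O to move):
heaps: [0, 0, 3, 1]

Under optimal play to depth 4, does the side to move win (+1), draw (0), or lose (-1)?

value((0,0,3,1), O) = +1

ply 1, O at (0,0,3,1) | h2:-1=-1→(0,0,2,1); h2:-2=+1→(0,0,1,1)*; h2:-3=-1→(0,0,0,1); h3:-1=-1→(0,0,3,0)
ply 2, X at (0,0,1,1) | h2:-1=-1→(0,0,0,1)*; h3:-1=-1→(0,0,1,0)
ply 3, O at (0,0,0,1) | h3:-1=+1→(0,0,0,0)*
ply 4: (0,0,0,0) is terminal -1 (X); from (0,0,3,1) depth 4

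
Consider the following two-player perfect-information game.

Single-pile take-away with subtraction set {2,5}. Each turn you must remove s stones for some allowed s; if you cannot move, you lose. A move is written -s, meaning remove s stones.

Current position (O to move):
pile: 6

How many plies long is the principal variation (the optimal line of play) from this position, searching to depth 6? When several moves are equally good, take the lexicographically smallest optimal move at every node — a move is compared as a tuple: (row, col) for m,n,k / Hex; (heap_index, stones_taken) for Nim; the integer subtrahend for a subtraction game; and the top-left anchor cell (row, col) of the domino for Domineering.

PV length from [6]: 3 plies

[6] O move#1: -2:+1/4*, -5:+1/1
[4] X move#2: -2:-1/2*
[2] O move#3: -2:+1/0*
[0] end (terminal -1, X#4); searched 6 to 6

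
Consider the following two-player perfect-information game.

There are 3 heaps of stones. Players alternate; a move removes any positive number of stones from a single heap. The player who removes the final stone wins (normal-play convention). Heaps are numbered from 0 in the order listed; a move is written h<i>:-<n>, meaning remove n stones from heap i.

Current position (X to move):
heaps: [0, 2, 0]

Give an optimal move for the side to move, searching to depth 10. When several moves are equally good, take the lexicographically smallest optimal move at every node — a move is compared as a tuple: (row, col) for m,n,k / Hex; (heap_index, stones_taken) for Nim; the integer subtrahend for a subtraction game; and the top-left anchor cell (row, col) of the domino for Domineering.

[(0,2,0)] X move#1: h1:-1:-1/(0,1,0), h1:-2:+1/(0,0,0)*
[(0,0,0)] end (terminal -1, O#2); searched (0,2,0) to 10

X's best at [(0,2,0)]: h1:-2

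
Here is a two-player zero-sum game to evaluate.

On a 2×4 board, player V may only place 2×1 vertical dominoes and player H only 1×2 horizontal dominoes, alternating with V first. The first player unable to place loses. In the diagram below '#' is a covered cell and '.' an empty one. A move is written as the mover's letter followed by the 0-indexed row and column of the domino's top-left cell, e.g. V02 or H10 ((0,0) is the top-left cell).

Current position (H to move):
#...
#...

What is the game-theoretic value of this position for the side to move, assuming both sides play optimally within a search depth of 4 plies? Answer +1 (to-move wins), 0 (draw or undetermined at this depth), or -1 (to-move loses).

value(#.../#..., H) = +1

ply 1, H at #.../#... | H01=+1→###./#...*; H02=+1→#.##/#...; H11=+1→#.../###.; H12=+1→#.../#.##
ply 2, V at ###./#... | V03=-1→####/#..#*
ply 3, H at ####/#..# | H11=+1→####/####*
ply 4: ####/#### is terminal -1 (V); from #.../#... depth 4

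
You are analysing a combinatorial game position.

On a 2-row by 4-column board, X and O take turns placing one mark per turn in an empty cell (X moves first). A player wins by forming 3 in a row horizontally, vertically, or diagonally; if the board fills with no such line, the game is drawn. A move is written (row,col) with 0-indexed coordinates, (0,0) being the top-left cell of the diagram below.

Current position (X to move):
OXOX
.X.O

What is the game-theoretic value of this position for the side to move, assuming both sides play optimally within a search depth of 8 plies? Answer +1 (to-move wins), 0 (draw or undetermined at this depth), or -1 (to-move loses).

value(OXOX/.X.O, X) = 0

p1 X@[OXOX/.X.O]: (1,0)[OXOX/XX.O]+0* (1,2)[OXOX/.XXO]+0
p2 O@[OXOX/XX.O]: (1,2)[OXOX/XXOO]+0*
p3 X@[OXOX/XXOO] terminal +0; root [OXOX/.X.O] d8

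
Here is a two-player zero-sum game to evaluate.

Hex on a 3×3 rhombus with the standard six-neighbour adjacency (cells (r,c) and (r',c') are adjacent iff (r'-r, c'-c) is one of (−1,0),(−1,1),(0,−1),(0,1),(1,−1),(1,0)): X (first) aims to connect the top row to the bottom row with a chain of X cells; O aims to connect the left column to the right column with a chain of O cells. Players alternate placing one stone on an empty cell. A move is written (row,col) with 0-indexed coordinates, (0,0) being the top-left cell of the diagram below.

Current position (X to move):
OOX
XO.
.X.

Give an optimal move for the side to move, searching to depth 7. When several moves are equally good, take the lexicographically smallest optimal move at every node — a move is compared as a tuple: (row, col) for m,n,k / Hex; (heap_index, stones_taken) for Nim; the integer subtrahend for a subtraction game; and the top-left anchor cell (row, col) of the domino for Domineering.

[OOX/XO./.X.] X move#1: (1,2):+1/OOX/XOX/.X.*, (2,0):-1/OOX/XO./XX., (2,2):-1/OOX/XO./.XX
[OOX/XOX/.X.] end (terminal -1, O#2); searched OOX/XO./.X. to 7

X's best at [OOX/XO./.X.]: (1,2)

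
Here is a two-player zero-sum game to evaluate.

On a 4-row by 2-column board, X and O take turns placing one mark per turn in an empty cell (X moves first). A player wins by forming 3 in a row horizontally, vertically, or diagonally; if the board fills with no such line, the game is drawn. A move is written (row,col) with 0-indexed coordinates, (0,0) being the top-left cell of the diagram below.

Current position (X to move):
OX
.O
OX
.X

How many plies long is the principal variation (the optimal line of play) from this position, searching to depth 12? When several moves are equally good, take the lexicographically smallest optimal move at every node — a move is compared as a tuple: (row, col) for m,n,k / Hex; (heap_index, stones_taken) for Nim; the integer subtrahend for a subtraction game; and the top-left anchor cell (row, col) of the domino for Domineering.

PV length from [OX/.O/OX/.X]: 2 plies

[OX/.O/OX/.X] X move#1: (1,0):+0/OX/XO/OX/.X*, (3,0):-1/OX/.O/OX/XX
[OX/XO/OX/.X] O move#2: (3,0):+0/OX/XO/OX/OX*
[OX/XO/OX/OX] end (terminal +0, X#3); searched OX/.O/OX/.X to 12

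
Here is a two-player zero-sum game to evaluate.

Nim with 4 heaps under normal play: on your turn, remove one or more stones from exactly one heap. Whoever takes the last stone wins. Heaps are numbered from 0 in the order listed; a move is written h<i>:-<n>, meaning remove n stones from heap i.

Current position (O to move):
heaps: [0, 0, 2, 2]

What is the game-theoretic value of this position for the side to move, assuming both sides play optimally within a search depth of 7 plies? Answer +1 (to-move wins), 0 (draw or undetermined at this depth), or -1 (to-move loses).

[(0,0,2,2)] O move#1: h2:-1:-1/(0,0,1,2)*, h2:-2:-1/(0,0,0,2), h3:-1:-1/(0,0,2,1), h3:-2:-1/(0,0,2,0)
[(0,0,1,2)] X move#2: h2:-1:-1/(0,0,0,2), h3:-1:+1/(0,0,1,1)*, h3:-2:-1/(0,0,1,0)
[(0,0,1,1)] O move#3: h2:-1:-1/(0,0,0,1)*, h3:-1:-1/(0,0,1,0)
[(0,0,0,1)] X move#4: h3:-1:+1/(0,0,0,0)*
[(0,0,0,0)] end (terminal -1, O#5); searched (0,0,2,2) to 7

value((0,0,2,2), O) = -1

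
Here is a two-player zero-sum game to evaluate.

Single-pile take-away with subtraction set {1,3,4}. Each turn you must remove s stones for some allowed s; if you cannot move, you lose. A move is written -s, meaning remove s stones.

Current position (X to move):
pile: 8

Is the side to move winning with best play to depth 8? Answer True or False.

X winning at [8]: True

p1 X@[8]: -1[7]+1* -3[5]-1 -4[4]-1
p2 O@[7]: -1[6]-1* -3[4]-1 -4[3]-1
p3 X@[6]: -1[5]-1 -3[3]-1 -4[2]+1*
p4 O@[2]: -1[1]-1*
p5 X@[1]: -1[0]+1*
p6 O@[0] terminal -1; root [8] d8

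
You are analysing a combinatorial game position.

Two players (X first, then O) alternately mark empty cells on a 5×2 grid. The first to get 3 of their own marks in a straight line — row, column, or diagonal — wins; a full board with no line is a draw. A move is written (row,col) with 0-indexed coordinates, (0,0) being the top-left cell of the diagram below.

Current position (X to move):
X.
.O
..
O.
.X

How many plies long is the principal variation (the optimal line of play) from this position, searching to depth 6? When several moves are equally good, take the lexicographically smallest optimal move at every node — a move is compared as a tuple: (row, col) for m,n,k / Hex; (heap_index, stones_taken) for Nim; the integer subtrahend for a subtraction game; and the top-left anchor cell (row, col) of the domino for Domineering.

ply 1, X at X./.O/../O./.X | (0,1)=-1→XX/.O/../O./.X; (1,0)=-1→X./XO/../O./.X; (2,0)=+0→X./.O/X./O./.X*; (2,1)=+0→X./.O/.X/O./.X; (3,1)=-1→X./.O/../OX/.X; (4,0)=-1→X./.O/../O./XX
ply 2, O at X./.O/X./O./.X | (0,1)=-1→XO/.O/X./O./.X; (1,0)=+0→X./OO/X./O./.X*; (2,1)=-1→X./.O/XO/O./.X; (3,1)=-1→X./.O/X./OO/.X; (4,0)=-1→X./.O/X./O./OX
ply 3, X at X./OO/X./O./.X | (0,1)=+0→XX/OO/X./O./.X*; (2,1)=+0→X./OO/XX/O./.X; (3,1)=+0→X./OO/X./OX/.X; (4,0)=-1→X./OO/X./O./XX
ply 4, O at XX/OO/X./O./.X | (2,1)=+0→XX/OO/XO/O./.X*; (3,1)=+0→XX/OO/X./OO/.X; (4,0)=+0→XX/OO/X./O./OX
ply 5, X at XX/OO/XO/O./.X | (3,1)=+0→XX/OO/XO/OX/.X*; (4,0)=-1→XX/OO/XO/O./XX
ply 6, O at XX/OO/XO/OX/.X | (4,0)=+0→XX/OO/XO/OX/OX*
ply 7: XX/OO/XO/OX/OX is terminal +0 (X); from X./.O/../O./.X depth 6

PV length from [X./.O/../O./.X]: 6 plies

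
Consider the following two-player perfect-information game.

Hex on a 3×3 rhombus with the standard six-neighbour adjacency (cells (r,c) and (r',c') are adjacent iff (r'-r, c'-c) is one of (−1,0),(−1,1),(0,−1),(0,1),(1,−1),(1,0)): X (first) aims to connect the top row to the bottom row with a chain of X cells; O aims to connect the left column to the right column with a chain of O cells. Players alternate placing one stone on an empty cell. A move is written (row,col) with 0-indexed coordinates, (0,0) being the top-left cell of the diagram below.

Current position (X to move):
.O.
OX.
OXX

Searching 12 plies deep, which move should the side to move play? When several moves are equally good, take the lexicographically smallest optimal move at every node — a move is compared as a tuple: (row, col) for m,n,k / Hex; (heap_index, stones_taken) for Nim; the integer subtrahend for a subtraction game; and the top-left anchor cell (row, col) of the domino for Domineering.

[.O./OX./OXX] X move#1: (0,0):-1/XO./OX./OXX, (0,2):+1/.OX/OX./OXX*, (1,2):-1/.O./OXX/OXX
[.OX/OX./OXX] end (terminal -1, O#2); searched .O./OX./OXX to 12

X's best at [.O./OX./OXX]: (0,2)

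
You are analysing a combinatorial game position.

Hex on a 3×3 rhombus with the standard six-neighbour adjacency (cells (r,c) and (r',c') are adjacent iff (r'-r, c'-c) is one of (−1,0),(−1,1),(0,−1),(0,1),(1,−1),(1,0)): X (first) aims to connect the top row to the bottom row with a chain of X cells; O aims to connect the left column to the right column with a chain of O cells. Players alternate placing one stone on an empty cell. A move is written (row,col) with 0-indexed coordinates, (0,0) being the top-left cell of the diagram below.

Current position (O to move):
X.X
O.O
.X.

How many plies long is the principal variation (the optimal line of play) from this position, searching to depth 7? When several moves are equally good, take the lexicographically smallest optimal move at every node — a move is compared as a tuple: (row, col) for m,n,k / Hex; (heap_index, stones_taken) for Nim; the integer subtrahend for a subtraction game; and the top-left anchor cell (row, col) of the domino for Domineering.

PV length from [X.X/O.O/.X.]: 1 ply

[X.X/O.O/.X.] O move#1: (0,1):-1/XOX/O.O/.X., (1,1):+1/X.X/OOO/.X.*, (2,0):-1/X.X/O.O/OX., (2,2):-1/X.X/O.O/.XO
[X.X/OOO/.X.] end (terminal -1, X#2); searched X.X/O.O/.X. to 7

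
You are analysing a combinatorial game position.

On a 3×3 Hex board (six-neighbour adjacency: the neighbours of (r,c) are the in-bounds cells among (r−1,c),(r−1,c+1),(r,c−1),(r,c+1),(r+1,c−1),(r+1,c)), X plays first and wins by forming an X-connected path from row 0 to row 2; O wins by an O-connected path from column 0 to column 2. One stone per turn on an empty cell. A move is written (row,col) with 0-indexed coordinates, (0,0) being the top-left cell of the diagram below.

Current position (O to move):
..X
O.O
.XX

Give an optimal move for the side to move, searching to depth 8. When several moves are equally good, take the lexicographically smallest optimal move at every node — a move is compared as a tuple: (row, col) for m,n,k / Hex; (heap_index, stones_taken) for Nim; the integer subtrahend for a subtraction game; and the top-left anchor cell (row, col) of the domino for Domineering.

O's best at [..X/O.O/.XX]: (1,1)

p1 O@[..X/O.O/.XX]: (0,0)[O.X/O.O/.XX]-1 (0,1)[.OX/O.O/.XX]-1 (1,1)[..X/OOO/.XX]+1* (2,0)[..X/O.O/OXX]-1
p2 X@[..X/OOO/.XX] terminal -1; root [..X/O.O/.XX] d8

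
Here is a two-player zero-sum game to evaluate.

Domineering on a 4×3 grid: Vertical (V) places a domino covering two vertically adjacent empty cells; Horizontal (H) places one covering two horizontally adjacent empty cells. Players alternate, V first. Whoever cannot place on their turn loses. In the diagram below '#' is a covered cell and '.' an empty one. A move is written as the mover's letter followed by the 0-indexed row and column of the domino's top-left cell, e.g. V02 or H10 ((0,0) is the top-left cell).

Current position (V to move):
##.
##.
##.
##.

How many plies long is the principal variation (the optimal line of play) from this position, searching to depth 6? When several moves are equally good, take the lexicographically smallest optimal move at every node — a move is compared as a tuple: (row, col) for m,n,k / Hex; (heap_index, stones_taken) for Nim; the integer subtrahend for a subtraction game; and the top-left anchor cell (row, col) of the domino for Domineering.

PV length from [##./##./##./##.]: 1 ply

ply 1, V at ##./##./##./##. | V02=+1→###/###/##./##.*; V12=+1→##./###/###/##.; V22=+1→##./##./###/###
ply 2: ###/###/##./##. is terminal -1 (H); from ##./##./##./##. depth 6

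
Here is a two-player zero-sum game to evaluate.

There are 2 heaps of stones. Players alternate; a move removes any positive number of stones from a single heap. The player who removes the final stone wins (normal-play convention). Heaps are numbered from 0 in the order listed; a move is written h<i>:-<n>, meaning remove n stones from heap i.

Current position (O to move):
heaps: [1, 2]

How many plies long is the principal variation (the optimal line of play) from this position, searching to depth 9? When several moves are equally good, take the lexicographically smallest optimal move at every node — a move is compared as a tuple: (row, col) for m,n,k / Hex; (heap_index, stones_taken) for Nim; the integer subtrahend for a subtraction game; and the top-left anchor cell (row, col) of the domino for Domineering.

PV length from [(1,2)]: 3 plies

[(1,2)] O move#1: h0:-1:-1/(0,2), h1:-1:+1/(1,1)*, h1:-2:-1/(1,0)
[(1,1)] X move#2: h0:-1:-1/(0,1)*, h1:-1:-1/(1,0)
[(0,1)] O move#3: h1:-1:+1/(0,0)*
[(0,0)] end (terminal -1, X#4); searched (1,2) to 9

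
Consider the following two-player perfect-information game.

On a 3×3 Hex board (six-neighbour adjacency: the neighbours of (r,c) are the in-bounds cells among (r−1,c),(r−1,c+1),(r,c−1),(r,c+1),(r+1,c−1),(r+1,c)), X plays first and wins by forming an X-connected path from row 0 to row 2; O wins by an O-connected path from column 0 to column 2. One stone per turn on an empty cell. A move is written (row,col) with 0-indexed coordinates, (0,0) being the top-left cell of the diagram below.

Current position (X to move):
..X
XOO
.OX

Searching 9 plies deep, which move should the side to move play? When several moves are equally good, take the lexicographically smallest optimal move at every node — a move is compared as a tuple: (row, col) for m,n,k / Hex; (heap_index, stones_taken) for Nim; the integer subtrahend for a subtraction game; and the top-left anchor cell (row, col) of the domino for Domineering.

X's best at [..X/XOO/.OX]: (2,0)

ply 1, X at ..X/XOO/.OX | (0,0)=-1→X.X/XOO/.OX; (0,1)=-1→.XX/XOO/.OX; (2,0)=+1→..X/XOO/XOX*
ply 2, O at ..X/XOO/XOX | (0,0)=-1→O.X/XOO/XOX*; (0,1)=-1→.OX/XOO/XOX
ply 3, X at O.X/XOO/XOX | (0,1)=+1→OXX/XOO/XOX*
ply 4: OXX/XOO/XOX is terminal -1 (O); from ..X/XOO/.OX depth 9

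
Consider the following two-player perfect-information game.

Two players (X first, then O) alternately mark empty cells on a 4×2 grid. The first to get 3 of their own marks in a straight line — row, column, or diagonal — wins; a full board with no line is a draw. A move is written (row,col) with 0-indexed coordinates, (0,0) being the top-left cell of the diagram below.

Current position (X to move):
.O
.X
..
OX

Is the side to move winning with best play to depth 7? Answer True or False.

X winning at [.O/.X/../OX]: True

[.O/.X/../OX] X move#1: (0,0):+0/XO/.X/../OX, (1,0):+0/.O/XX/../OX, (2,0):+0/.O/.X/X./OX, (2,1):+1/.O/.X/.X/OX*
[.O/.X/.X/OX] end (terminal -1, O#2); searched .O/.X/../OX to 7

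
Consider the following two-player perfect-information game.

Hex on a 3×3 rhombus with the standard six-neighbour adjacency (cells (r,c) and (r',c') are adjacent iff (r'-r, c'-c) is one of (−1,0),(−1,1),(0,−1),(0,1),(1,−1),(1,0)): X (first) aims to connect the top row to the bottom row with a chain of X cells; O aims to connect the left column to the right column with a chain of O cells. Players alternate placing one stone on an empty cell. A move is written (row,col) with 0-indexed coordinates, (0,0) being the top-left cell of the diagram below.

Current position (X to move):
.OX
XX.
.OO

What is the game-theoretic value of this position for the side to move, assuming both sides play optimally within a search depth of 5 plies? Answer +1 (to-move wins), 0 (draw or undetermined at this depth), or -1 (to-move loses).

[.OX/XX./.OO] X move#1: (0,0):-1/XOX/XX./.OO, (1,2):-1/.OX/XXX/.OO, (2,0):+1/.OX/XX./XOO*
[.OX/XX./XOO] end (terminal -1, O#2); searched .OX/XX./.OO to 5

value(.OX/XX./.OO, X) = +1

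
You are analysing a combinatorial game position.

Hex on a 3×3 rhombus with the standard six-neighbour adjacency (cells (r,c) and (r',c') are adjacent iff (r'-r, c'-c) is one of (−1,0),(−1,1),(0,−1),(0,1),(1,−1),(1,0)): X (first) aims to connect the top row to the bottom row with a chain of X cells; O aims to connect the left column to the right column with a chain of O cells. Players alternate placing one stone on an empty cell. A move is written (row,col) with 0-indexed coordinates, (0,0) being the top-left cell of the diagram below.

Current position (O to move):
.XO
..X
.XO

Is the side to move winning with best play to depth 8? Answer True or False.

ply 1, O at .XO/..X/.XO | (0,0)=-1→OXO/..X/.XO; (1,0)=-1→.XO/O.X/.XO; (1,1)=+1→.XO/.OX/.XO*; (2,0)=-1→.XO/..X/OXO
ply 2, X at .XO/.OX/.XO | (0,0)=-1→XXO/.OX/.XO*; (1,0)=-1→.XO/XOX/.XO; (2,0)=-1→.XO/.OX/XXO
ply 3, O at XXO/.OX/.XO | (1,0)=+1→XXO/OOX/.XO*; (2,0)=+1→XXO/.OX/OXO
ply 4: XXO/OOX/.XO is terminal -1 (X); from .XO/..X/.XO depth 8

O winning at [.XO/..X/.XO]: True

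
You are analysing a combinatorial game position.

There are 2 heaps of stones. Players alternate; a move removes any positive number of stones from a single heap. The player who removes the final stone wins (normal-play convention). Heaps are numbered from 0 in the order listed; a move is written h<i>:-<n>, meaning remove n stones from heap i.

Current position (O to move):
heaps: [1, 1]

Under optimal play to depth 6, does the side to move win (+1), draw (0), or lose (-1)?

value((1,1), O) = -1

ply 1, O at (1,1) | h0:-1=-1→(0,1)*; h1:-1=-1→(1,0)
ply 2, X at (0,1) | h1:-1=+1→(0,0)*
ply 3: (0,0) is terminal -1 (O); from (1,1) depth 6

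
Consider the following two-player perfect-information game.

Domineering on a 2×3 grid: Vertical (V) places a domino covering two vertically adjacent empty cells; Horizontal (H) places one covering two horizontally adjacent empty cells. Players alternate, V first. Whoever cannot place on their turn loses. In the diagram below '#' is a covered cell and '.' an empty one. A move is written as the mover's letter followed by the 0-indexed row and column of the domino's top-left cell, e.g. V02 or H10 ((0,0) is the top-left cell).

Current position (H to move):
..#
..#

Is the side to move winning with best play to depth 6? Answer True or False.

p1 H@[..#/..#]: H00[###/..#]+1* H10[..#/###]+1
p2 V@[###/..#] terminal -1; root [..#/..#] d6

H winning at [..#/..#]: True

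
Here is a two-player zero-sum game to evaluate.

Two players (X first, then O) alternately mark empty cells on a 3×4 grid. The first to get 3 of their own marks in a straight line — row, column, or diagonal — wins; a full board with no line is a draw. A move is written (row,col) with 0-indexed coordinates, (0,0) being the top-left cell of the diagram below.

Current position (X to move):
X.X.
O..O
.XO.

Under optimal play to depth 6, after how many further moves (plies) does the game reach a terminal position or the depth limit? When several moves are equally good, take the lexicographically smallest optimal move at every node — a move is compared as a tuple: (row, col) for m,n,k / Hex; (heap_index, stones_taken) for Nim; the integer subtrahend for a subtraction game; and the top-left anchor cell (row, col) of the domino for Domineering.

p1 X@[X.X./O..O/.XO.]: (0,1)[XXX./O..O/.XO.]+1* (0,3)[X.XX/O..O/.XO.]+1 (1,1)[X.X./OX.O/.XO.]+1 (1,2)[X.X./O.XO/.XO.]+1 (2,0)[X.X./O..O/XXO.]+1 (2,3)[X.X./O..O/.XOX]+0
p2 O@[XXX./O..O/.XO.] terminal -1; root [X.X./O..O/.XO.] d6

PV length from [X.X./O..O/.XO.]: 1 ply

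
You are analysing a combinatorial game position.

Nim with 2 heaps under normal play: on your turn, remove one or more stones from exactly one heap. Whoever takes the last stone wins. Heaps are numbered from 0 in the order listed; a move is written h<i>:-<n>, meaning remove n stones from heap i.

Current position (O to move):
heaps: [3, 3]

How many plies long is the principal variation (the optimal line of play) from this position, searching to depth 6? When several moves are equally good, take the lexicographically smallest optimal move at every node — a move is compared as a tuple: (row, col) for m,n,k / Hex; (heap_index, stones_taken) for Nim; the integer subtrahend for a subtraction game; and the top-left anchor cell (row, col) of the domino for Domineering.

PV length from [(3,3)]: 6 plies

[(3,3)] O move#1: h0:-1:-1/(2,3)*, h0:-2:-1/(1,3), h0:-3:-1/(0,3), h1:-1:-1/(3,2), h1:-2:-1/(3,1), h1:-3:-1/(3,0)
[(2,3)] X move#2: h0:-1:-1/(1,3), h0:-2:-1/(0,3), h1:-1:+1/(2,2)*, h1:-2:-1/(2,1), h1:-3:-1/(2,0)
[(2,2)] O move#3: h0:-1:-1/(1,2)*, h0:-2:-1/(0,2), h1:-1:-1/(2,1), h1:-2:-1/(2,0)
[(1,2)] X move#4: h0:-1:-1/(0,2), h1:-1:+1/(1,1)*, h1:-2:-1/(1,0)
[(1,1)] O move#5: h0:-1:-1/(0,1)*, h1:-1:-1/(1,0)
[(0,1)] X move#6: h1:-1:+1/(0,0)*
[(0,0)] end (terminal -1, O#7); searched (3,3) to 6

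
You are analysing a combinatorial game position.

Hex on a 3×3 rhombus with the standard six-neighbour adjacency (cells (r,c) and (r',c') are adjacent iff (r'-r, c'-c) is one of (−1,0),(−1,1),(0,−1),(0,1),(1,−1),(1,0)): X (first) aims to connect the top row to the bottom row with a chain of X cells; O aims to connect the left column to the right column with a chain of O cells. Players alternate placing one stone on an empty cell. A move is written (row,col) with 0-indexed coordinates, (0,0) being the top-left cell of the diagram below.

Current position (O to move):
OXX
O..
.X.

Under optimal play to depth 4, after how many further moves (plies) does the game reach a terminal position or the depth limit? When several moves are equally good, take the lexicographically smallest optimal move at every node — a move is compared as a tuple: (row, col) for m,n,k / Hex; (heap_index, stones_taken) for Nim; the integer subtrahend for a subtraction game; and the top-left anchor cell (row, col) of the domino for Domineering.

PV length from [OXX/O../.X.]: 2 plies

ply 1, O at OXX/O../.X. | (1,1)=-1→OXX/OO./.X.*; (1,2)=-1→OXX/O.O/.X.; (2,0)=-1→OXX/O../OX.; (2,2)=-1→OXX/O../.XO
ply 2, X at OXX/OO./.X. | (1,2)=+1→OXX/OOX/.X.*; (2,0)=-1→OXX/OO./XX.; (2,2)=-1→OXX/OO./.XX
ply 3: OXX/OOX/.X. is terminal -1 (O); from OXX/O../.X. depth 4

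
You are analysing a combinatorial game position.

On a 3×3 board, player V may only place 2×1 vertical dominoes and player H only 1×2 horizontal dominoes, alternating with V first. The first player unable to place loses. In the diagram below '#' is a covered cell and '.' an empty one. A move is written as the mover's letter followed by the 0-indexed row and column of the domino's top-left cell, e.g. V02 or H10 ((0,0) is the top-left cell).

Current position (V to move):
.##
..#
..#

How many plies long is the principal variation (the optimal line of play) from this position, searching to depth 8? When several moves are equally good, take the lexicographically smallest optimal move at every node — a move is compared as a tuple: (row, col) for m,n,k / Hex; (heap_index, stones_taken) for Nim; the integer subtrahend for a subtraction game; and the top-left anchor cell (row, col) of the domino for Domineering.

[.##/..#/..#] V move#1: V00:-1/###/#.#/..#, V10:+1/.##/#.#/#.#*, V11:+1/.##/.##/.##
[.##/#.#/#.#] end (terminal -1, H#2); searched .##/..#/..# to 8

PV length from [.##/..#/..#]: 1 ply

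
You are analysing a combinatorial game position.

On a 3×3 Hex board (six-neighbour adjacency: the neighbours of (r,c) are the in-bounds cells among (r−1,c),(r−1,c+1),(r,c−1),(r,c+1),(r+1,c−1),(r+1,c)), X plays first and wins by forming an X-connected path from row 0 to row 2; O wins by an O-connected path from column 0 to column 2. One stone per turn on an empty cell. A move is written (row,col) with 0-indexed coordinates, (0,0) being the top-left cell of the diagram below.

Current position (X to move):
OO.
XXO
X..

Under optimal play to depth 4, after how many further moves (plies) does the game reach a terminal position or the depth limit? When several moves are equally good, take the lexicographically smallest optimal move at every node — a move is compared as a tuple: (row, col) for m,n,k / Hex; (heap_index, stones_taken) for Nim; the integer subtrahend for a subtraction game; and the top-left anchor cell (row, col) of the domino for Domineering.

ply 1, X at OO./XXO/X.. | (0,2)=+1→OOX/XXO/X..*; (2,1)=-1→OO./XXO/XX.; (2,2)=-1→OO./XXO/X.X
ply 2: OOX/XXO/X.. is terminal -1 (O); from OO./XXO/X.. depth 4

PV length from [OO./XXO/X..]: 1 ply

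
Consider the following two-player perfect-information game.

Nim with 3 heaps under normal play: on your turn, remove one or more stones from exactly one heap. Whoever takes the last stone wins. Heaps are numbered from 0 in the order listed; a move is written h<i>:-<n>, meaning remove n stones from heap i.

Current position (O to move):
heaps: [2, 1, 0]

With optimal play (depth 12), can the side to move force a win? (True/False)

O winning at [(2,1,0)]: True

[(2,1,0)] O move#1: h0:-1:+1/(1,1,0)*, h0:-2:-1/(0,1,0), h1:-1:-1/(2,0,0)
[(1,1,0)] X move#2: h0:-1:-1/(0,1,0)*, h1:-1:-1/(1,0,0)
[(0,1,0)] O move#3: h1:-1:+1/(0,0,0)*
[(0,0,0)] end (terminal -1, X#4); searched (2,1,0) to 12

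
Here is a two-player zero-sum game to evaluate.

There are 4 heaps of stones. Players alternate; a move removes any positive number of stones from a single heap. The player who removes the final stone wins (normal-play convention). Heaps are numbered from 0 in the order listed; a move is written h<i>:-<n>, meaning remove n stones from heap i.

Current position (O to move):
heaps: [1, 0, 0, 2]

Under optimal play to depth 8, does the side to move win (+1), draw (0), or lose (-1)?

value((1,0,0,2), O) = +1

p1 O@[(1,0,0,2)]: h0:-1[(0,0,0,2)]-1 h3:-1[(1,0,0,1)]+1* h3:-2[(1,0,0,0)]-1
p2 X@[(1,0,0,1)]: h0:-1[(0,0,0,1)]-1* h3:-1[(1,0,0,0)]-1
p3 O@[(0,0,0,1)]: h3:-1[(0,0,0,0)]+1*
p4 X@[(0,0,0,0)] terminal -1; root [(1,0,0,2)] d8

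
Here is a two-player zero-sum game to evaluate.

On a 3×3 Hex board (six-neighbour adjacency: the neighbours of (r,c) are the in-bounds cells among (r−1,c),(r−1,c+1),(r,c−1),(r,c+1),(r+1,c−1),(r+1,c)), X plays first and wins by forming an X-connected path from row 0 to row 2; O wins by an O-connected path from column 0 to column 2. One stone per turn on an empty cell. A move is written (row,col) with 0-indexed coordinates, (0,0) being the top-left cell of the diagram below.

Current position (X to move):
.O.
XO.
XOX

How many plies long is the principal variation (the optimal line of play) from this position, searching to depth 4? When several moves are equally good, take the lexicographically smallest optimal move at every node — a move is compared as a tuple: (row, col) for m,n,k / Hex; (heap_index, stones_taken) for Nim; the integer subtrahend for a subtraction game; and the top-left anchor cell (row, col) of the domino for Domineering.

ply 1, X at .O./XO./XOX | (0,0)=+1→XO./XO./XOX*; (0,2)=+1→.OX/XO./XOX; (1,2)=+1→.O./XOX/XOX
ply 2: XO./XO./XOX is terminal -1 (O); from .O./XO./XOX depth 4

PV length from [.O./XO./XOX]: 1 ply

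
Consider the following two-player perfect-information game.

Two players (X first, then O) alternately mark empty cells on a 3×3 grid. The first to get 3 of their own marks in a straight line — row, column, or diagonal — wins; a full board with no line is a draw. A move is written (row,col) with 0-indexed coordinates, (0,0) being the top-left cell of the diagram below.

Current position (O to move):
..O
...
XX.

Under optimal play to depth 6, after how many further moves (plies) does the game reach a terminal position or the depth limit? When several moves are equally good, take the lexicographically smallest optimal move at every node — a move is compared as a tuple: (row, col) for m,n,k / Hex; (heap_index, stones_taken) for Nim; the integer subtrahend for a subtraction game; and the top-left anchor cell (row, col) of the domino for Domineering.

[..O/.../XX.] O move#1: (0,0):-1/O.O/.../XX., (0,1):-1/.OO/.../XX., (1,0):-1/..O/O../XX., (1,1):-1/..O/.O./XX., (1,2):-1/..O/..O/XX., (2,2):+1/..O/.../XXO*
[..O/.../XXO] X move#2: (0,0):-1/X.O/.../XXO*, (0,1):-1/.XO/.../XXO, (1,0):-1/..O/X../XXO, (1,1):-1/..O/.X./XXO, (1,2):-1/..O/..X/XXO
[X.O/.../XXO] O move#3: (0,1):-1/XOO/.../XXO, (1,0):+0/X.O/O../XXO, (1,1):-1/X.O/.O./XXO, (1,2):+1/X.O/..O/XXO*
[X.O/..O/XXO] end (terminal -1, X#4); searched ..O/.../XX. to 6

PV length from [..O/.../XX.]: 3 plies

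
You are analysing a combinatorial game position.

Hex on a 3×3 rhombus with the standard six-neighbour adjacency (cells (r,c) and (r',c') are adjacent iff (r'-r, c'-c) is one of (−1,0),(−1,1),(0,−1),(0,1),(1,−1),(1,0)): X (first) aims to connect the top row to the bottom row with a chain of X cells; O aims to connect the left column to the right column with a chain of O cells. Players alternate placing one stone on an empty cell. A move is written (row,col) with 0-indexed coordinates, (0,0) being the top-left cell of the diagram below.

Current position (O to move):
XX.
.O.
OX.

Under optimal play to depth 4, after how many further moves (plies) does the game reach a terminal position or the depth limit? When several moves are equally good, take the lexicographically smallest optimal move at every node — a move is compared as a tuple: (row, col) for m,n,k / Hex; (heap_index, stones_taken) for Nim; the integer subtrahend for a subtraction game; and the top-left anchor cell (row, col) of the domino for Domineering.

PV length from [XX./.O./OX.]: 1 ply

[XX./.O./OX.] O move#1: (0,2):+1/XXO/.O./OX.*, (1,0):+1/XX./OO./OX., (1,2):+1/XX./.OO/OX., (2,2):+1/XX./.O./OXO
[XXO/.O./OX.] end (terminal -1, X#2); searched XX./.O./OX. to 4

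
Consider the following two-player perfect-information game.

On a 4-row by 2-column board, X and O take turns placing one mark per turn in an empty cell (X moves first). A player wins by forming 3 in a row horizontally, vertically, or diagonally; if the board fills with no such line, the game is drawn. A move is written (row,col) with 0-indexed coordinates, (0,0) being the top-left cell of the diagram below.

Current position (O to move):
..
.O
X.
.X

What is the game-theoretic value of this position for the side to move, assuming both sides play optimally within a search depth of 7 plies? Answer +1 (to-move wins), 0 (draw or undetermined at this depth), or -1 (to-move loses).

p1 O@[../.O/X./.X]: (0,0)[O./.O/X./.X]+0* (0,1)[.O/.O/X./.X]+0 (1,0)[../OO/X./.X]+0 (2,1)[../.O/XO/.X]+0 (3,0)[../.O/X./OX]+0
p2 X@[O./.O/X./.X]: (0,1)[OX/.O/X./.X]+0* (1,0)[O./XO/X./.X]+0 (2,1)[O./.O/XX/.X]+0 (3,0)[O./.O/X./XX]+0
p3 O@[OX/.O/X./.X]: (1,0)[OX/OO/X./.X]+0* (2,1)[OX/.O/XO/.X]+0 (3,0)[OX/.O/X./OX]+0
p4 X@[OX/OO/X./.X]: (2,1)[OX/OO/XX/.X]+0* (3,0)[OX/OO/X./XX]+0
p5 O@[OX/OO/XX/.X]: (3,0)[OX/OO/XX/OX]+0*
p6 X@[OX/OO/XX/OX] terminal +0; root [../.O/X./.X] d7

value(../.O/X./.X, O) = 0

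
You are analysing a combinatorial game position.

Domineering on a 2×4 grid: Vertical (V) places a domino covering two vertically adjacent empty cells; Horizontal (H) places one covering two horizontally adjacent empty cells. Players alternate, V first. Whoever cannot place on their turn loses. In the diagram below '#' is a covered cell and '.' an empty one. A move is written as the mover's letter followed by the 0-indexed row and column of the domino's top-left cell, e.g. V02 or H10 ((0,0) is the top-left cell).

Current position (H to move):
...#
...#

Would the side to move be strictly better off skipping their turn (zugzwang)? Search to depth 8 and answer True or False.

zugzwang(...#/...#, H) = False

p1 H@[...#/...#]: H00[##.#/...#]+1* H01[.###/...#]+1 H10[...#/##.#]+1 H11[...#/.###]+1
p2 V@[##.#/...#]: V02[####/..##]-1*
p3 H@[####/..##]: H10[####/####]+1*
p4 V@[####/####] terminal -1; root [...#/...#] d8
pass branch (V moves first from the same position):
  | p1 V@[...#/...#]: V00[#..#/#..#]-1 V01[.#.#/.#.#]+1* V02[..##/..##]-1
  | p2 H@[.#.#/.#.#] terminal -1; root [...#/...#] d8
H moving scores +1; H passing scores -1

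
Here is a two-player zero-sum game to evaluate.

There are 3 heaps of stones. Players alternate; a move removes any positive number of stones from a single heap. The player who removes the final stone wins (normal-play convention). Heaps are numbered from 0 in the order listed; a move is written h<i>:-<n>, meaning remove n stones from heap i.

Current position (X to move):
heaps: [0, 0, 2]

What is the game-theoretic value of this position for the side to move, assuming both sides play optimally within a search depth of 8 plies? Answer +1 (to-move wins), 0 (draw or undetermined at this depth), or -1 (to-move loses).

value((0,0,2), X) = +1

[(0,0,2)] X move#1: h2:-1:-1/(0,0,1), h2:-2:+1/(0,0,0)*
[(0,0,0)] end (terminal -1, O#2); searched (0,0,2) to 8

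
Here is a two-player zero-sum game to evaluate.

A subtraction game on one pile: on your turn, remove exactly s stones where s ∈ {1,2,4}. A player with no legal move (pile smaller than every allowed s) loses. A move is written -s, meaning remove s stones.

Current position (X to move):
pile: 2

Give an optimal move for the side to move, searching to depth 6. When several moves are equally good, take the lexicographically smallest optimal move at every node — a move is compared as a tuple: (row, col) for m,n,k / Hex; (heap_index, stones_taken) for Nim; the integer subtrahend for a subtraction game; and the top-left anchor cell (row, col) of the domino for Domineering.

X's best at [2]: -2

[2] X move#1: -1:-1/1, -2:+1/0*
[0] end (terminal -1, O#2); searched 2 to 6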